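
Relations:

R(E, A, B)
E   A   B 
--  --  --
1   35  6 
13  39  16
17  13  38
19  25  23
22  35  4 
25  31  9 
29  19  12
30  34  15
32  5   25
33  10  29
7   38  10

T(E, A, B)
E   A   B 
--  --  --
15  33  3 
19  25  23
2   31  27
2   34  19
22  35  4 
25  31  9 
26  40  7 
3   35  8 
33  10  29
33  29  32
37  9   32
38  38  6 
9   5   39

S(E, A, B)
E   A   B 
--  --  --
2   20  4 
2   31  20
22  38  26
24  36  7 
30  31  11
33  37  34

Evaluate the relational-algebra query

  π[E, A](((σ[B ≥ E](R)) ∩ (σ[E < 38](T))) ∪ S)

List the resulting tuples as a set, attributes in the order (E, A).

{(19, 25), (2, 20), (2, 31), (22, 38), (24, 36), (30, 31), (33, 37)}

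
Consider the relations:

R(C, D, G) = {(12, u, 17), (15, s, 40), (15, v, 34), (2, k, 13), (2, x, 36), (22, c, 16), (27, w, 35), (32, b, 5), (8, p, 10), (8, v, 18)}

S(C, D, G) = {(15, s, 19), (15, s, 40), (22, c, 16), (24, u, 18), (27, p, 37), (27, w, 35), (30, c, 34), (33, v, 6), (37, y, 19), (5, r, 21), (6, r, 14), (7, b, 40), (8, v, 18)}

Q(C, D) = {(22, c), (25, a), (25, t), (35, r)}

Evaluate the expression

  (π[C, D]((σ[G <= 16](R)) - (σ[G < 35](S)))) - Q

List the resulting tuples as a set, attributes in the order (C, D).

{(2, k), (32, b), (8, p)}

Apply σ_{G <= 16}; surviving tuples: {(2, k, 13), (22, c, 16), (32, b, 5), (8, p, 10)}
Apply σ_{G < 35}; surviving tuples: {(15, s, 19), (22, c, 16), (24, u, 18), (30, c, 34), (33, v, 6), (37, y, 19), (5, r, 21), (6, r, 14), (8, v, 18)}
Difference: {(2, k, 13), (22, c, 16), (32, b, 5), (8, p, 10)} with {(15, s, 19), (22, c, 16), (24, u, 18), (30, c, 34), (33, v, 6), (37, y, 19), (5, r, 21), (6, r, 14), (8, v, 18)} → {(2, k, 13), (32, b, 5), (8, p, 10)}
π_{C, D} gives {(2, k), (32, b), (8, p)}.
Difference: {(2, k), (32, b), (8, p)} with {(22, c), (25, a), (25, t), (35, r)} → {(2, k), (32, b), (8, p)}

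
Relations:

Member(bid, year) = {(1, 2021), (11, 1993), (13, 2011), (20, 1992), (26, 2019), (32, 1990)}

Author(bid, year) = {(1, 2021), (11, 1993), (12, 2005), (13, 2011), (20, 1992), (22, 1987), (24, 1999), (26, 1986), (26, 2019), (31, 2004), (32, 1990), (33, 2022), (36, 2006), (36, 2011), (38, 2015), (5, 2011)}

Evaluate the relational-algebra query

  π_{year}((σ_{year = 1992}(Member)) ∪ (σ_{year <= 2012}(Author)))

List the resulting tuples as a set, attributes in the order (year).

{1986, 1987, 1990, 1992, 1993, 1999, 2004, 2005, 2006, 2011}

Filtering on year = 1992 leaves {(20, 1992)}.
Filtering on year <= 2012 leaves {(11, 1993), (12, 2005), (13, 2011), (20, 1992), (22, 1987), (24, 1999), (26, 1986), (31, 2004), (32, 1990), (36, 2006), (36, 2011), (5, 2011)}.
Set union of the two operands is {(11, 1993), (12, 2005), (13, 2011), (20, 1992), (22, 1987), (24, 1999), (26, 1986), (31, 2004), (32, 1990), (36, 2006), (36, 2011), (5, 2011)}.
π[year]: project onto (year) (2 duplicate(s) eliminated) → {1986, 1987, 1990, 1992, 1993, 1999, 2004, 2005, 2006, 2011}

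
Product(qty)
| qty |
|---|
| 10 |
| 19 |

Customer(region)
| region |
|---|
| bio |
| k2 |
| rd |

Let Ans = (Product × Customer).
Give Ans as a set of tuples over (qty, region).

{(10, bio), (10, k2), (10, rd), (19, bio), (19, k2), (19, rd)}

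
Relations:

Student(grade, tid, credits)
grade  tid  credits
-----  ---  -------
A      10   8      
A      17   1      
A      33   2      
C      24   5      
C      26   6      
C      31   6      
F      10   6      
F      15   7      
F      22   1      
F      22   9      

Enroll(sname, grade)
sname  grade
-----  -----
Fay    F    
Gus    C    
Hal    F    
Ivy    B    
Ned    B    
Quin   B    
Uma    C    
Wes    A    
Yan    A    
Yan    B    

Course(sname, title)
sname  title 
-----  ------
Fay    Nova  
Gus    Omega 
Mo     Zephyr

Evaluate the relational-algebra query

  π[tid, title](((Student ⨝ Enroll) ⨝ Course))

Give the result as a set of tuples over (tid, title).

{(10, Nova), (15, Nova), (22, Nova), (24, Omega), (26, Omega), (31, Omega)}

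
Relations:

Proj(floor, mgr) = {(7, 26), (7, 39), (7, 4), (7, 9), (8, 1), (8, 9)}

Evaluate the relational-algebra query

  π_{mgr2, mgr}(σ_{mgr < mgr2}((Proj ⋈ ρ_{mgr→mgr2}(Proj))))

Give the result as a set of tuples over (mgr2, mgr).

{(26, 4), (26, 9), (39, 26), (39, 4), (39, 9), (9, 1), (9, 4)}

ρ[mgr→mgr2]: schema becomes (floor, mgr2); tuples unchanged.
Joining Proj and ρ_{mgr→mgr2}(Proj) on floor yields {(7, 26, 26), (7, 26, 39), (7, 26, 4), (7, 26, 9), (7, 39, 26), (7, 39, 39), (7, 39, 4), (7, 39, 9), (7, 4, 26), (7, 4, 39), (7, 4, 4), (7, 4, 9), (7, 9, 26), (7, 9, 39), (7, 9, 4), (7, 9, 9), (8, 1, 1), (8, 1, 9), (8, 9, 1), (8, 9, 9)}.
Apply σ_{mgr < mgr2}; surviving tuples: {(7, 26, 39), (7, 4, 26), (7, 4, 39), (7, 4, 9), (7, 9, 26), (7, 9, 39), (8, 1, 9)}
π[mgr2, mgr]: project onto (mgr2, mgr) → {(26, 4), (26, 9), (39, 26), (39, 4), (39, 9), (9, 1), (9, 4)}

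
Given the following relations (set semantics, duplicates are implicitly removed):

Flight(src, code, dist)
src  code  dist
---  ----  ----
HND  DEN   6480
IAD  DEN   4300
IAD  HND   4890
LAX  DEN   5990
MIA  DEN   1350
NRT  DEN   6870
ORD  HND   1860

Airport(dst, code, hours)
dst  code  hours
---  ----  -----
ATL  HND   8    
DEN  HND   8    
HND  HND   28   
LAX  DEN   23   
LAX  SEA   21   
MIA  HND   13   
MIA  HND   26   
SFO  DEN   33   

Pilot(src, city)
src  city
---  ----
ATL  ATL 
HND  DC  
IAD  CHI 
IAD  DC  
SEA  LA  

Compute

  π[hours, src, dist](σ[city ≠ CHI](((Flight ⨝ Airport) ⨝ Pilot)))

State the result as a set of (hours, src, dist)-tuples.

{(13, IAD, 4890), (23, HND, 6480), (23, IAD, 4300), (26, IAD, 4890), (28, IAD, 4890), (33, HND, 6480), (33, IAD, 4300), (8, IAD, 4890)}

Flight ⋈ Airport (natural join on code): {(HND, DEN, 6480, LAX, 23), (HND, DEN, 6480, SFO, 33), (IAD, DEN, 4300, LAX, 23), (IAD, DEN, 4300, SFO, 33), (IAD, HND, 4890, ATL, 8), (IAD, HND, 4890, DEN, 8), (IAD, HND, 4890, HND, 28), (IAD, HND, 4890, MIA, 13), (IAD, HND, 4890, MIA, 26), (LAX, DEN, 5990, LAX, 23), (LAX, DEN, 5990, SFO, 33), (MIA, DEN, 1350, LAX, 23), (MIA, DEN, 1350, SFO, 33), (NRT, DEN, 6870, LAX, 23), (NRT, DEN, 6870, SFO, 33), (ORD, HND, 1860, ATL, 8), (ORD, HND, 1860, DEN, 8), (ORD, HND, 1860, HND, 28), (ORD, HND, 1860, MIA, 13), (ORD, HND, 1860, MIA, 26)}
(Flight ⨝ Airport) ⋈ Pilot (natural join on src): {(HND, DEN, 6480, LAX, 23, DC), (HND, DEN, 6480, SFO, 33, DC), (IAD, DEN, 4300, LAX, 23, CHI), (IAD, DEN, 4300, LAX, 23, DC), (IAD, DEN, 4300, SFO, 33, CHI), (IAD, DEN, 4300, SFO, 33, DC), (IAD, HND, 4890, ATL, 8, CHI), (IAD, HND, 4890, ATL, 8, DC), (IAD, HND, 4890, DEN, 8, CHI), (IAD, HND, 4890, DEN, 8, DC), (IAD, HND, 4890, HND, 28, CHI), (IAD, HND, 4890, HND, 28, DC), (IAD, HND, 4890, MIA, 13, CHI), (IAD, HND, 4890, MIA, 13, DC), (IAD, HND, 4890, MIA, 26, CHI), (IAD, HND, 4890, MIA, 26, DC)}
Apply σ_{city ≠ CHI}; surviving tuples: {(HND, DEN, 6480, LAX, 23, DC), (HND, DEN, 6480, SFO, 33, DC), (IAD, DEN, 4300, LAX, 23, DC), (IAD, DEN, 4300, SFO, 33, DC), (IAD, HND, 4890, ATL, 8, DC), (IAD, HND, 4890, DEN, 8, DC), (IAD, HND, 4890, HND, 28, DC), (IAD, HND, 4890, MIA, 13, DC), (IAD, HND, 4890, MIA, 26, DC)}
π_{hours, src, dist} gives {(13, IAD, 4890), (23, HND, 6480), (23, IAD, 4300), (26, IAD, 4890), (28, IAD, 4890), (33, HND, 6480), (33, IAD, 4300), (8, IAD, 4890)} (1 duplicate(s) eliminated).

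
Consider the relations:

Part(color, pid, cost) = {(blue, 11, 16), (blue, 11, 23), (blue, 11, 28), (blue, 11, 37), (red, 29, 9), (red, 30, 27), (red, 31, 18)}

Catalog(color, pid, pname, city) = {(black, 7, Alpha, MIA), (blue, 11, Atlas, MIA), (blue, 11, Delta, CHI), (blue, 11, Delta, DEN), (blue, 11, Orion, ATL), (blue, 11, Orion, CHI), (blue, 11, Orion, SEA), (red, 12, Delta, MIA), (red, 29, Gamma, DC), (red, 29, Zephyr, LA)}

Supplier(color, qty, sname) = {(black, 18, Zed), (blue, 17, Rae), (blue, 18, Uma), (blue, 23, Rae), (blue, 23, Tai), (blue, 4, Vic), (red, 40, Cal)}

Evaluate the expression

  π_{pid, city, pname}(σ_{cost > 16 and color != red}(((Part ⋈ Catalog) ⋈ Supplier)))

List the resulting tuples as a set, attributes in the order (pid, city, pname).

{(11, ATL, Orion), (11, CHI, Delta), (11, CHI, Orion), (11, DEN, Delta), (11, MIA, Atlas), (11, SEA, Orion)}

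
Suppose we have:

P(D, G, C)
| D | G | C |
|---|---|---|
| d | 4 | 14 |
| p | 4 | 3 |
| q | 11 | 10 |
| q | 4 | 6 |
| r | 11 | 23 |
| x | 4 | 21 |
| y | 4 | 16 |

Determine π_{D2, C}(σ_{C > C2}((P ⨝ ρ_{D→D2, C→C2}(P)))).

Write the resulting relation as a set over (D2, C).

{(d, 16), (d, 21), (p, 14), (p, 16), (p, 21), (p, 6), (q, 14), (q, 16), (q, 21), (q, 23), (y, 21)}

ρ[D→D2, C→C2]: schema becomes (D2, G, C2); tuples unchanged.
Joining P and ρ_{D→D2, C→C2}(P) on G yields {(d, 4, 14, d, 14), (d, 4, 14, p, 3), (d, 4, 14, q, 6), (d, 4, 14, x, 21), (d, 4, 14, y, 16), (p, 4, 3, d, 14), (p, 4, 3, p, 3), (p, 4, 3, q, 6), (p, 4, 3, x, 21), (p, 4, 3, y, 16), (q, 11, 10, q, 10), (q, 11, 10, r, 23), (q, 4, 6, d, 14), (q, 4, 6, p, 3), (q, 4, 6, q, 6), (q, 4, 6, x, 21), (q, 4, 6, y, 16), (r, 11, 23, q, 10), (r, 11, 23, r, 23), (x, 4, 21, d, 14), (x, 4, 21, p, 3), (x, 4, 21, q, 6), (x, 4, 21, x, 21), (x, 4, 21, y, 16), (y, 4, 16, d, 14), (y, 4, 16, p, 3), (y, 4, 16, q, 6), (y, 4, 16, x, 21), (y, 4, 16, y, 16)}.
σ[C > C2]: keep tuples satisfying C > C2 → {(d, 4, 14, p, 3), (d, 4, 14, q, 6), (q, 4, 6, p, 3), (r, 11, 23, q, 10), (x, 4, 21, d, 14), (x, 4, 21, p, 3), (x, 4, 21, q, 6), (x, 4, 21, y, 16), (y, 4, 16, d, 14), (y, 4, 16, p, 3), (y, 4, 16, q, 6)}
Keep only column(s) D2, C: {(d, 16), (d, 21), (p, 14), (p, 16), (p, 21), (p, 6), (q, 14), (q, 16), (q, 21), (q, 23), (y, 21)}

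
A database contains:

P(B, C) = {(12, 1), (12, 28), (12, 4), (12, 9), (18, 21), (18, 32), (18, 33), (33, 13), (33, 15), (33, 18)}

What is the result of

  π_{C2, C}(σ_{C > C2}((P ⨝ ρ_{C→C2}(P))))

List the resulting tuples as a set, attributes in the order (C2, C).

{(1, 28), (1, 4), (1, 9), (13, 15), (13, 18), (15, 18), (21, 32), (21, 33), (32, 33), (4, 28), (4, 9), (9, 28)}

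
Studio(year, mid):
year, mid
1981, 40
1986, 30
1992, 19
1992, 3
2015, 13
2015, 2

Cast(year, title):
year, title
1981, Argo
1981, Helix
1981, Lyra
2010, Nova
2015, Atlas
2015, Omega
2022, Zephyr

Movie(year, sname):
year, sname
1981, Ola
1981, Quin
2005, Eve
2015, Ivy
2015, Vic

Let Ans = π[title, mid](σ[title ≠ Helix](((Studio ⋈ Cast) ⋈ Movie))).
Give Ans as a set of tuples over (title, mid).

Joining Studio and Cast on year yields {(1981, 40, Argo), (1981, 40, Helix), (1981, 40, Lyra), (2015, 13, Atlas), (2015, 13, Omega), (2015, 2, Atlas), (2015, 2, Omega)}.
Joining (Studio ⋈ Cast) and Movie on year yields {(1981, 40, Argo, Ola), (1981, 40, Argo, Quin), (1981, 40, Helix, Ola), (1981, 40, Helix, Quin), (1981, 40, Lyra, Ola), (1981, 40, Lyra, Quin), (2015, 13, Atlas, Ivy), (2015, 13, Atlas, Vic), (2015, 13, Omega, Ivy), (2015, 13, Omega, Vic), (2015, 2, Atlas, Ivy), (2015, 2, Atlas, Vic), (2015, 2, Omega, Ivy), (2015, 2, Omega, Vic)}.
Apply σ_{title ≠ Helix}; surviving tuples: {(1981, 40, Argo, Ola), (1981, 40, Argo, Quin), (1981, 40, Lyra, Ola), (1981, 40, Lyra, Quin), (2015, 13, Atlas, Ivy), (2015, 13, Atlas, Vic), (2015, 13, Omega, Ivy), (2015, 13, Omega, Vic), (2015, 2, Atlas, Ivy), (2015, 2, Atlas, Vic), (2015, 2, Omega, Ivy), (2015, 2, Omega, Vic)}
Projecting to title, mid (6 duplicate(s) eliminated): {(Argo, 40), (Atlas, 13), (Atlas, 2), (Lyra, 40), (Omega, 13), (Omega, 2)}

{(Argo, 40), (Atlas, 13), (Atlas, 2), (Lyra, 40), (Omega, 13), (Omega, 2)}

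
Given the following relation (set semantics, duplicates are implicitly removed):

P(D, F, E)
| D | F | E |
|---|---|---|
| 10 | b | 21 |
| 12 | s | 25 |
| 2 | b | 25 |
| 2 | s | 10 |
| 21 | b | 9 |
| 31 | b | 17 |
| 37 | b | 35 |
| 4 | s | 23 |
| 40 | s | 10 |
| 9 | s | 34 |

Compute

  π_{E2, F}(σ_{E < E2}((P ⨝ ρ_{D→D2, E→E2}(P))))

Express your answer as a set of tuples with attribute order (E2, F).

ρ[D→D2, E→E2]: schema becomes (D2, F, E2); tuples unchanged.
Joining P and ρ_{D→D2, E→E2}(P) on F yields {(10, b, 21, 10, 21), (10, b, 21, 2, 25), (10, b, 21, 21, 9), (10, b, 21, 31, 17), (10, b, 21, 37, 35), (12, s, 25, 12, 25), (12, s, 25, 2, 10), (12, s, 25, 4, 23), (12, s, 25, 40, 10), (12, s, 25, 9, 34), (2, b, 25, 10, 21), (2, b, 25, 2, 25), (2, b, 25, 21, 9), (2, b, 25, 31, 17), (2, b, 25, 37, 35), (2, s, 10, 12, 25), (2, s, 10, 2, 10), (2, s, 10, 4, 23), (2, s, 10, 40, 10), (2, s, 10, 9, 34), (21, b, 9, 10, 21), (21, b, 9, 2, 25), (21, b, 9, 21, 9), (21, b, 9, 31, 17), (21, b, 9, 37, 35), (31, b, 17, 10, 21), (31, b, 17, 2, 25), (31, b, 17, 21, 9), (31, b, 17, 31, 17), (31, b, 17, 37, 35), (37, b, 35, 10, 21), (37, b, 35, 2, 25), (37, b, 35, 21, 9), (37, b, 35, 31, 17), (37, b, 35, 37, 35), (4, s, 23, 12, 25), (4, s, 23, 2, 10), (4, s, 23, 4, 23), (4, s, 23, 40, 10), (4, s, 23, 9, 34), (40, s, 10, 12, 25), (40, s, 10, 2, 10), (40, s, 10, 4, 23), (40, s, 10, 40, 10), (40, s, 10, 9, 34), (9, s, 34, 12, 25), (9, s, 34, 2, 10), (9, s, 34, 4, 23), (9, s, 34, 40, 10), (9, s, 34, 9, 34)}.
Apply σ_{E < E2}; surviving tuples: {(10, b, 21, 2, 25), (10, b, 21, 37, 35), (12, s, 25, 9, 34), (2, b, 25, 37, 35), (2, s, 10, 12, 25), (2, s, 10, 4, 23), (2, s, 10, 9, 34), (21, b, 9, 10, 21), (21, b, 9, 2, 25), (21, b, 9, 31, 17), (21, b, 9, 37, 35), (31, b, 17, 10, 21), (31, b, 17, 2, 25), (31, b, 17, 37, 35), (4, s, 23, 12, 25), (4, s, 23, 9, 34), (40, s, 10, 12, 25), (40, s, 10, 4, 23), (40, s, 10, 9, 34)}
Keep only column(s) E2, F (12 duplicate(s) eliminated): {(17, b), (21, b), (23, s), (25, b), (25, s), (34, s), (35, b)}

{(17, b), (21, b), (23, s), (25, b), (25, s), (34, s), (35, b)}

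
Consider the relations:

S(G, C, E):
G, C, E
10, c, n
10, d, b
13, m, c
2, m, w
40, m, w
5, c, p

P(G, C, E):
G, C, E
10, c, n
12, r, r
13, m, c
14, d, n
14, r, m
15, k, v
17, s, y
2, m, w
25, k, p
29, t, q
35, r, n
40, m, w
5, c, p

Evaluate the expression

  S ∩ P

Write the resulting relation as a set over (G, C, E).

{(10, c, n), (13, m, c), (2, m, w), (40, m, w), (5, c, p)}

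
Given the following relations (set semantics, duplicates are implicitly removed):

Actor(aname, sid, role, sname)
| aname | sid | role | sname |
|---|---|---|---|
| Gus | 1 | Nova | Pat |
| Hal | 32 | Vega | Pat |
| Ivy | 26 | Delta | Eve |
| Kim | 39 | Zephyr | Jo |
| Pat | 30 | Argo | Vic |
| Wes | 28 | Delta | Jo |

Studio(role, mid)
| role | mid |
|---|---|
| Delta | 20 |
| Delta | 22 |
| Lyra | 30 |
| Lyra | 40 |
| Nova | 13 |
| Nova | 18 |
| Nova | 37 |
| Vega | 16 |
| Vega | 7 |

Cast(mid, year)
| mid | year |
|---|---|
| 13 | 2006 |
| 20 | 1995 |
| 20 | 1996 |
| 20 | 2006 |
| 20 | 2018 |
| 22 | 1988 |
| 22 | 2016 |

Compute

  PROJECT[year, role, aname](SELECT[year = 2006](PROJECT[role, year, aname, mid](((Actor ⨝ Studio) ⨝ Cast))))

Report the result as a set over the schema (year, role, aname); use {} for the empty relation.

Joining Actor and Studio on role yields {(Gus, 1, Nova, Pat, 13), (Gus, 1, Nova, Pat, 18), (Gus, 1, Nova, Pat, 37), (Hal, 32, Vega, Pat, 16), (Hal, 32, Vega, Pat, 7), (Ivy, 26, Delta, Eve, 20), (Ivy, 26, Delta, Eve, 22), (Wes, 28, Delta, Jo, 20), (Wes, 28, Delta, Jo, 22)}.
Joining (Actor ⨝ Studio) and Cast on mid yields {(Gus, 1, Nova, Pat, 13, 2006), (Ivy, 26, Delta, Eve, 20, 1995), (Ivy, 26, Delta, Eve, 20, 1996), (Ivy, 26, Delta, Eve, 20, 2006), (Ivy, 26, Delta, Eve, 20, 2018), (Ivy, 26, Delta, Eve, 22, 1988), (Ivy, 26, Delta, Eve, 22, 2016), (Wes, 28, Delta, Jo, 20, 1995), (Wes, 28, Delta, Jo, 20, 1996), (Wes, 28, Delta, Jo, 20, 2006), (Wes, 28, Delta, Jo, 20, 2018), (Wes, 28, Delta, Jo, 22, 1988), (Wes, 28, Delta, Jo, 22, 2016)}.
π_{role, year, aname, mid} gives {(Delta, 1988, Ivy, 22), (Delta, 1988, Wes, 22), (Delta, 1995, Ivy, 20), (Delta, 1995, Wes, 20), (Delta, 1996, Ivy, 20), (Delta, 1996, Wes, 20), (Delta, 2006, Ivy, 20), (Delta, 2006, Wes, 20), (Delta, 2016, Ivy, 22), (Delta, 2016, Wes, 22), (Delta, 2018, Ivy, 20), (Delta, 2018, Wes, 20), (Nova, 2006, Gus, 13)}.
Selection year = 2006: {(Delta, 2006, Ivy, 20), (Delta, 2006, Wes, 20), (Nova, 2006, Gus, 13)}
π_{year, role, aname} gives {(2006, Delta, Ivy), (2006, Delta, Wes), (2006, Nova, Gus)}.

{(2006, Delta, Ivy), (2006, Delta, Wes), (2006, Nova, Gus)}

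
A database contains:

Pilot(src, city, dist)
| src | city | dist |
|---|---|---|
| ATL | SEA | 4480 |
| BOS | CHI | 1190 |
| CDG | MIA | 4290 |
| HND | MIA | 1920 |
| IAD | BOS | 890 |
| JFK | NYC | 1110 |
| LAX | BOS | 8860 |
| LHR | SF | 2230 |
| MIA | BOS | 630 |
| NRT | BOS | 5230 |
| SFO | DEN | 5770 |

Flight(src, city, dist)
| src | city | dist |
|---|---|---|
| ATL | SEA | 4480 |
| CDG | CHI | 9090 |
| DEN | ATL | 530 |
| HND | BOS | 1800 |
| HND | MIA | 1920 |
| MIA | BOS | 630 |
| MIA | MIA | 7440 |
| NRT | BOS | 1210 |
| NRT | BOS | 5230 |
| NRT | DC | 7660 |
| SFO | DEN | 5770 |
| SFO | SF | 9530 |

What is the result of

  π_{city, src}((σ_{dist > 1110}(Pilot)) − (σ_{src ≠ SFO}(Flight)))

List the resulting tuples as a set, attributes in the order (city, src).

{(BOS, LAX), (CHI, BOS), (DEN, SFO), (MIA, CDG), (SF, LHR)}

Apply σ_{dist > 1110}; surviving tuples: {(ATL, SEA, 4480), (BOS, CHI, 1190), (CDG, MIA, 4290), (HND, MIA, 1920), (LAX, BOS, 8860), (LHR, SF, 2230), (NRT, BOS, 5230), (SFO, DEN, 5770)}
Apply σ_{src ≠ SFO}; surviving tuples: {(ATL, SEA, 4480), (CDG, CHI, 9090), (DEN, ATL, 530), (HND, BOS, 1800), (HND, MIA, 1920), (MIA, BOS, 630), (MIA, MIA, 7440), (NRT, BOS, 1210), (NRT, BOS, 5230), (NRT, DC, 7660)}
Difference: {(ATL, SEA, 4480), (BOS, CHI, 1190), (CDG, MIA, 4290), (HND, MIA, 1920), (LAX, BOS, 8860), (LHR, SF, 2230), (NRT, BOS, 5230), (SFO, DEN, 5770)} with {(ATL, SEA, 4480), (CDG, CHI, 9090), (DEN, ATL, 530), (HND, BOS, 1800), (HND, MIA, 1920), (MIA, BOS, 630), (MIA, MIA, 7440), (NRT, BOS, 1210), (NRT, BOS, 5230), (NRT, DC, 7660)} → {(BOS, CHI, 1190), (CDG, MIA, 4290), (LAX, BOS, 8860), (LHR, SF, 2230), (SFO, DEN, 5770)}
π_{city, src} gives {(BOS, LAX), (CHI, BOS), (DEN, SFO), (MIA, CDG), (SF, LHR)}.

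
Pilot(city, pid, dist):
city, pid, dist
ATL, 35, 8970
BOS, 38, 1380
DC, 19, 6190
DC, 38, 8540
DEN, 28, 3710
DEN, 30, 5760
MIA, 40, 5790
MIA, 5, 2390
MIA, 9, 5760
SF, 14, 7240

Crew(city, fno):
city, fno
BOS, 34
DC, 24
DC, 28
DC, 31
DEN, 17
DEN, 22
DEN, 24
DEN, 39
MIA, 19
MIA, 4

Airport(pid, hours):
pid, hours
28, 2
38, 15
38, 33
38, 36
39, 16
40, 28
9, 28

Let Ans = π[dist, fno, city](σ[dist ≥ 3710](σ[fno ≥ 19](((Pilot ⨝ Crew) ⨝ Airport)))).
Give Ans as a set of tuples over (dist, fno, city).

Pilot ⋈ Crew (natural join on city): {(BOS, 38, 1380, 34), (DC, 19, 6190, 24), (DC, 19, 6190, 28), (DC, 19, 6190, 31), (DC, 38, 8540, 24), (DC, 38, 8540, 28), (DC, 38, 8540, 31), (DEN, 28, 3710, 17), (DEN, 28, 3710, 22), (DEN, 28, 3710, 24), (DEN, 28, 3710, 39), (DEN, 30, 5760, 17), (DEN, 30, 5760, 22), (DEN, 30, 5760, 24), (DEN, 30, 5760, 39), (MIA, 40, 5790, 19), (MIA, 40, 5790, 4), (MIA, 5, 2390, 19), (MIA, 5, 2390, 4), (MIA, 9, 5760, 19), (MIA, 9, 5760, 4)}
(Pilot ⨝ Crew) ⋈ Airport (natural join on pid): {(BOS, 38, 1380, 34, 15), (BOS, 38, 1380, 34, 33), (BOS, 38, 1380, 34, 36), (DC, 38, 8540, 24, 15), (DC, 38, 8540, 24, 33), (DC, 38, 8540, 24, 36), (DC, 38, 8540, 28, 15), (DC, 38, 8540, 28, 33), (DC, 38, 8540, 28, 36), (DC, 38, 8540, 31, 15), (DC, 38, 8540, 31, 33), (DC, 38, 8540, 31, 36), (DEN, 28, 3710, 17, 2), (DEN, 28, 3710, 22, 2), (DEN, 28, 3710, 24, 2), (DEN, 28, 3710, 39, 2), (MIA, 40, 5790, 19, 28), (MIA, 40, 5790, 4, 28), (MIA, 9, 5760, 19, 28), (MIA, 9, 5760, 4, 28)}
Apply σ_{fno ≥ 19}; surviving tuples: {(BOS, 38, 1380, 34, 15), (BOS, 38, 1380, 34, 33), (BOS, 38, 1380, 34, 36), (DC, 38, 8540, 24, 15), (DC, 38, 8540, 24, 33), (DC, 38, 8540, 24, 36), (DC, 38, 8540, 28, 15), (DC, 38, 8540, 28, 33), (DC, 38, 8540, 28, 36), (DC, 38, 8540, 31, 15), (DC, 38, 8540, 31, 33), (DC, 38, 8540, 31, 36), (DEN, 28, 3710, 22, 2), (DEN, 28, 3710, 24, 2), (DEN, 28, 3710, 39, 2), (MIA, 40, 5790, 19, 28), (MIA, 9, 5760, 19, 28)}
Apply σ_{dist ≥ 3710}; surviving tuples: {(DC, 38, 8540, 24, 15), (DC, 38, 8540, 24, 33), (DC, 38, 8540, 24, 36), (DC, 38, 8540, 28, 15), (DC, 38, 8540, 28, 33), (DC, 38, 8540, 28, 36), (DC, 38, 8540, 31, 15), (DC, 38, 8540, 31, 33), (DC, 38, 8540, 31, 36), (DEN, 28, 3710, 22, 2), (DEN, 28, 3710, 24, 2), (DEN, 28, 3710, 39, 2), (MIA, 40, 5790, 19, 28), (MIA, 9, 5760, 19, 28)}
π_{dist, fno, city} gives {(3710, 22, DEN), (3710, 24, DEN), (3710, 39, DEN), (5760, 19, MIA), (5790, 19, MIA), (8540, 24, DC), (8540, 28, DC), (8540, 31, DC)} (6 duplicate(s) eliminated).

{(3710, 22, DEN), (3710, 24, DEN), (3710, 39, DEN), (5760, 19, MIA), (5790, 19, MIA), (8540, 24, DC), (8540, 28, DC), (8540, 31, DC)}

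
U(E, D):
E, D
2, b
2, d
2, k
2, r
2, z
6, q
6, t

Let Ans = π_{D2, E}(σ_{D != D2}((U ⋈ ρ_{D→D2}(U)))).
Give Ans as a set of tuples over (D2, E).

ρ[D→D2]: schema becomes (E, D2); tuples unchanged.
U ⋈ ρ_{D→D2}(U) (natural join on E): {(2, b, b), (2, b, d), (2, b, k), (2, b, r), (2, b, z), (2, d, b), (2, d, d), (2, d, k), (2, d, r), (2, d, z), (2, k, b), (2, k, d), (2, k, k), (2, k, r), (2, k, z), (2, r, b), (2, r, d), (2, r, k), (2, r, r), (2, r, z), (2, z, b), (2, z, d), (2, z, k), (2, z, r), (2, z, z), (6, q, q), (6, q, t), (6, t, q), (6, t, t)}
σ[D != D2]: keep tuples satisfying D != D2 → {(2, b, d), (2, b, k), (2, b, r), (2, b, z), (2, d, b), (2, d, k), (2, d, r), (2, d, z), (2, k, b), (2, k, d), (2, k, r), (2, k, z), (2, r, b), (2, r, d), (2, r, k), (2, r, z), (2, z, b), (2, z, d), (2, z, k), (2, z, r), (6, q, t), (6, t, q)}
π_{D2, E} gives {(b, 2), (d, 2), (k, 2), (q, 6), (r, 2), (t, 6), (z, 2)} (15 duplicate(s) eliminated).

{(b, 2), (d, 2), (k, 2), (q, 6), (r, 2), (t, 6), (z, 2)}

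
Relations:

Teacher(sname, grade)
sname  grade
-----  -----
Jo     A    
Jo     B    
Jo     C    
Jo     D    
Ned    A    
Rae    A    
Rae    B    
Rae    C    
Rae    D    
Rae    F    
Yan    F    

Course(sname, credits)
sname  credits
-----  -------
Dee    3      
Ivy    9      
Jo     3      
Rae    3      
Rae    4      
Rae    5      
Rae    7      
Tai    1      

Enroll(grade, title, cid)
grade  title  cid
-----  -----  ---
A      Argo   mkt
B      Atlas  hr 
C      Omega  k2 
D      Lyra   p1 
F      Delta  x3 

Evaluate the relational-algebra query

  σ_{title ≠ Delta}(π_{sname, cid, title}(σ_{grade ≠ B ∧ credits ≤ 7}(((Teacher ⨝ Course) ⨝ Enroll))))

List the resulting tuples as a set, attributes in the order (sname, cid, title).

{(Jo, k2, Omega), (Jo, mkt, Argo), (Jo, p1, Lyra), (Rae, k2, Omega), (Rae, mkt, Argo), (Rae, p1, Lyra)}

Natural join on sname: {(Jo, A, 3), (Jo, B, 3), (Jo, C, 3), (Jo, D, 3), (Rae, A, 3), (Rae, A, 4), (Rae, A, 5), (Rae, A, 7), (Rae, B, 3), (Rae, B, 4), (Rae, B, 5), (Rae, B, 7), (Rae, C, 3), (Rae, C, 4), (Rae, C, 5), (Rae, C, 7), (Rae, D, 3), (Rae, D, 4), (Rae, D, 5), (Rae, D, 7), (Rae, F, 3), (Rae, F, 4), (Rae, F, 5), (Rae, F, 7)}
Natural join on grade: {(Jo, A, 3, Argo, mkt), (Jo, B, 3, Atlas, hr), (Jo, C, 3, Omega, k2), (Jo, D, 3, Lyra, p1), (Rae, A, 3, Argo, mkt), (Rae, A, 4, Argo, mkt), (Rae, A, 5, Argo, mkt), (Rae, A, 7, Argo, mkt), (Rae, B, 3, Atlas, hr), (Rae, B, 4, Atlas, hr), (Rae, B, 5, Atlas, hr), (Rae, B, 7, Atlas, hr), (Rae, C, 3, Omega, k2), (Rae, C, 4, Omega, k2), (Rae, C, 5, Omega, k2), (Rae, C, 7, Omega, k2), (Rae, D, 3, Lyra, p1), (Rae, D, 4, Lyra, p1), (Rae, D, 5, Lyra, p1), (Rae, D, 7, Lyra, p1), (Rae, F, 3, Delta, x3), (Rae, F, 4, Delta, x3), (Rae, F, 5, Delta, x3), (Rae, F, 7, Delta, x3)}
σ[grade ≠ B ∧ credits ≤ 7]: keep tuples satisfying grade ≠ B ∧ credits ≤ 7 → {(Jo, A, 3, Argo, mkt), (Jo, C, 3, Omega, k2), (Jo, D, 3, Lyra, p1), (Rae, A, 3, Argo, mkt), (Rae, A, 4, Argo, mkt), (Rae, A, 5, Argo, mkt), (Rae, A, 7, Argo, mkt), (Rae, C, 3, Omega, k2), (Rae, C, 4, Omega, k2), (Rae, C, 5, Omega, k2), (Rae, C, 7, Omega, k2), (Rae, D, 3, Lyra, p1), (Rae, D, 4, Lyra, p1), (Rae, D, 5, Lyra, p1), (Rae, D, 7, Lyra, p1), (Rae, F, 3, Delta, x3), (Rae, F, 4, Delta, x3), (Rae, F, 5, Delta, x3), (Rae, F, 7, Delta, x3)}
π[sname, cid, title]: project onto (sname, cid, title) (12 duplicate(s) eliminated) → {(Jo, k2, Omega), (Jo, mkt, Argo), (Jo, p1, Lyra), (Rae, k2, Omega), (Rae, mkt, Argo), (Rae, p1, Lyra), (Rae, x3, Delta)}
σ[title ≠ Delta]: keep tuples satisfying title ≠ Delta → {(Jo, k2, Omega), (Jo, mkt, Argo), (Jo, p1, Lyra), (Rae, k2, Omega), (Rae, mkt, Argo), (Rae, p1, Lyra)}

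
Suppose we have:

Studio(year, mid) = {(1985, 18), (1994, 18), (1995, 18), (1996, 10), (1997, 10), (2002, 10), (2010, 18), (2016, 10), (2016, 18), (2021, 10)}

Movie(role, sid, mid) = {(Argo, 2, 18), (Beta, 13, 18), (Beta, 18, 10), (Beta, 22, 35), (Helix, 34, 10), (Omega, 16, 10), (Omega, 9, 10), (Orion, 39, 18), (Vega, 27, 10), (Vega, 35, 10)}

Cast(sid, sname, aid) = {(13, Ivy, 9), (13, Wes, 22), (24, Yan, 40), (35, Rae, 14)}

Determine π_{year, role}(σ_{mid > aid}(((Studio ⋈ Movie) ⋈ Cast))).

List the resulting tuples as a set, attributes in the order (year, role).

Natural join on mid: {(1985, 18, Argo, 2), (1985, 18, Beta, 13), (1985, 18, Orion, 39), (1994, 18, Argo, 2), (1994, 18, Beta, 13), (1994, 18, Orion, 39), (1995, 18, Argo, 2), (1995, 18, Beta, 13), (1995, 18, Orion, 39), (1996, 10, Beta, 18), (1996, 10, Helix, 34), (1996, 10, Omega, 16), (1996, 10, Omega, 9), (1996, 10, Vega, 27), (1996, 10, Vega, 35), (1997, 10, Beta, 18), (1997, 10, Helix, 34), (1997, 10, Omega, 16), (1997, 10, Omega, 9), (1997, 10, Vega, 27), (1997, 10, Vega, 35), (2002, 10, Beta, 18), (2002, 10, Helix, 34), (2002, 10, Omega, 16), (2002, 10, Omega, 9), (2002, 10, Vega, 27), (2002, 10, Vega, 35), (2010, 18, Argo, 2), (2010, 18, Beta, 13), (2010, 18, Orion, 39), (2016, 10, Beta, 18), (2016, 10, Helix, 34), (2016, 10, Omega, 16), (2016, 10, Omega, 9), (2016, 10, Vega, 27), (2016, 10, Vega, 35), (2016, 18, Argo, 2), (2016, 18, Beta, 13), (2016, 18, Orion, 39), (2021, 10, Beta, 18), (2021, 10, Helix, 34), (2021, 10, Omega, 16), (2021, 10, Omega, 9), (2021, 10, Vega, 27), (2021, 10, Vega, 35)}
Natural join on sid: {(1985, 18, Beta, 13, Ivy, 9), (1985, 18, Beta, 13, Wes, 22), (1994, 18, Beta, 13, Ivy, 9), (1994, 18, Beta, 13, Wes, 22), (1995, 18, Beta, 13, Ivy, 9), (1995, 18, Beta, 13, Wes, 22), (1996, 10, Vega, 35, Rae, 14), (1997, 10, Vega, 35, Rae, 14), (2002, 10, Vega, 35, Rae, 14), (2010, 18, Beta, 13, Ivy, 9), (2010, 18, Beta, 13, Wes, 22), (2016, 10, Vega, 35, Rae, 14), (2016, 18, Beta, 13, Ivy, 9), (2016, 18, Beta, 13, Wes, 22), (2021, 10, Vega, 35, Rae, 14)}
Apply σ_{mid > aid}; surviving tuples: {(1985, 18, Beta, 13, Ivy, 9), (1994, 18, Beta, 13, Ivy, 9), (1995, 18, Beta, 13, Ivy, 9), (2010, 18, Beta, 13, Ivy, 9), (2016, 18, Beta, 13, Ivy, 9)}
Keep only column(s) year, role: {(1985, Beta), (1994, Beta), (1995, Beta), (2010, Beta), (2016, Beta)}

{(1985, Beta), (1994, Beta), (1995, Beta), (2010, Beta), (2016, Beta)}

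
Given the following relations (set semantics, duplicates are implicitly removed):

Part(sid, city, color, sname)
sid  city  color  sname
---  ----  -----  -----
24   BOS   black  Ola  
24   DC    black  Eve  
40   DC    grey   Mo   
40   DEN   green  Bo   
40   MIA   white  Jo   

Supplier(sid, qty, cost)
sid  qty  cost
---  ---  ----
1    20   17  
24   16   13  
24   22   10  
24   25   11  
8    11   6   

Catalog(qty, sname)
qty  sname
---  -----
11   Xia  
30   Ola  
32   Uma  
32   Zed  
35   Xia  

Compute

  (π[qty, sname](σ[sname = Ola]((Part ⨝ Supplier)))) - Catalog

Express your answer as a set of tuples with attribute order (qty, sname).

{(16, Ola), (22, Ola), (25, Ola)}

Part ⋈ Supplier (natural join on sid): {(24, BOS, black, Ola, 16, 13), (24, BOS, black, Ola, 22, 10), (24, BOS, black, Ola, 25, 11), (24, DC, black, Eve, 16, 13), (24, DC, black, Eve, 22, 10), (24, DC, black, Eve, 25, 11)}
Apply σ_{sname = Ola}; surviving tuples: {(24, BOS, black, Ola, 16, 13), (24, BOS, black, Ola, 22, 10), (24, BOS, black, Ola, 25, 11)}
Keep only column(s) qty, sname: {(16, Ola), (22, Ola), (25, Ola)}
Difference: {(16, Ola), (22, Ola), (25, Ola)} with {(11, Xia), (30, Ola), (32, Uma), (32, Zed), (35, Xia)} → {(16, Ola), (22, Ola), (25, Ola)}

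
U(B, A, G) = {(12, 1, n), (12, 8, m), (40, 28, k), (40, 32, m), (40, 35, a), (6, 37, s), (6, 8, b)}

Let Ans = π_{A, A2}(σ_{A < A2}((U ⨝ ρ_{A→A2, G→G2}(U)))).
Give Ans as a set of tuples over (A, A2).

{(1, 8), (28, 32), (28, 35), (32, 35), (8, 37)}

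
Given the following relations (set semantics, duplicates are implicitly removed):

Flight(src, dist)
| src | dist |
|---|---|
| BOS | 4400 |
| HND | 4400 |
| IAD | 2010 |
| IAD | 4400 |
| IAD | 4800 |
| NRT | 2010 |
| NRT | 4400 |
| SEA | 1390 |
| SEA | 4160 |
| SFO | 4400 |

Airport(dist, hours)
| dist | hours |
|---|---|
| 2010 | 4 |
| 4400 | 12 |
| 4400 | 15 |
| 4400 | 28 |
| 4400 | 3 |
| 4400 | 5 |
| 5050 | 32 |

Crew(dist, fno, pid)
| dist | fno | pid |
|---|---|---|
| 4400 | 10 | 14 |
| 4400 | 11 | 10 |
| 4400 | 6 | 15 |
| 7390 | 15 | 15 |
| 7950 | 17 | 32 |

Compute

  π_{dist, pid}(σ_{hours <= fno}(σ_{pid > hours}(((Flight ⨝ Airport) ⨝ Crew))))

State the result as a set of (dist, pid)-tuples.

{(4400, 10), (4400, 14), (4400, 15)}

Joining Flight and Airport on dist yields {(BOS, 4400, 12), (BOS, 4400, 15), (BOS, 4400, 28), (BOS, 4400, 3), (BOS, 4400, 5), (HND, 4400, 12), (HND, 4400, 15), (HND, 4400, 28), (HND, 4400, 3), (HND, 4400, 5), (IAD, 2010, 4), (IAD, 4400, 12), (IAD, 4400, 15), (IAD, 4400, 28), (IAD, 4400, 3), (IAD, 4400, 5), (NRT, 2010, 4), (NRT, 4400, 12), (NRT, 4400, 15), (NRT, 4400, 28), (NRT, 4400, 3), (NRT, 4400, 5), (SFO, 4400, 12), (SFO, 4400, 15), (SFO, 4400, 28), (SFO, 4400, 3), (SFO, 4400, 5)}.
Joining (Flight ⨝ Airport) and Crew on dist yields {(BOS, 4400, 12, 10, 14), (BOS, 4400, 12, 11, 10), (BOS, 4400, 12, 6, 15), (BOS, 4400, 15, 10, 14), (BOS, 4400, 15, 11, 10), (BOS, 4400, 15, 6, 15), (BOS, 4400, 28, 10, 14), (BOS, 4400, 28, 11, 10), (BOS, 4400, 28, 6, 15), (BOS, 4400, 3, 10, 14), (BOS, 4400, 3, 11, 10), (BOS, 4400, 3, 6, 15), (BOS, 4400, 5, 10, 14), (BOS, 4400, 5, 11, 10), (BOS, 4400, 5, 6, 15), (HND, 4400, 12, 10, 14), (HND, 4400, 12, 11, 10), (HND, 4400, 12, 6, 15), (HND, 4400, 15, 10, 14), (HND, 4400, 15, 11, 10), (HND, 4400, 15, 6, 15), (HND, 4400, 28, 10, 14), (HND, 4400, 28, 11, 10), (HND, 4400, 28, 6, 15), (HND, 4400, 3, 10, 14), (HND, 4400, 3, 11, 10), (HND, 4400, 3, 6, 15), (HND, 4400, 5, 10, 14), (HND, 4400, 5, 11, 10), (HND, 4400, 5, 6, 15), (IAD, 4400, 12, 10, 14), (IAD, 4400, 12, 11, 10), (IAD, 4400, 12, 6, 15), (IAD, 4400, 15, 10, 14), (IAD, 4400, 15, 11, 10), (IAD, 4400, 15, 6, 15), (IAD, 4400, 28, 10, 14), (IAD, 4400, 28, 11, 10), (IAD, 4400, 28, 6, 15), (IAD, 4400, 3, 10, 14), (IAD, 4400, 3, 11, 10), (IAD, 4400, 3, 6, 15), (IAD, 4400, 5, 10, 14), (IAD, 4400, 5, 11, 10), (IAD, 4400, 5, 6, 15), (NRT, 4400, 12, 10, 14), (NRT, 4400, 12, 11, 10), (NRT, 4400, 12, 6, 15), (NRT, 4400, 15, 10, 14), (NRT, 4400, 15, 11, 10), (NRT, 4400, 15, 6, 15), (NRT, 4400, 28, 10, 14), (NRT, 4400, 28, 11, 10), (NRT, 4400, 28, 6, 15), (NRT, 4400, 3, 10, 14), (NRT, 4400, 3, 11, 10), (NRT, 4400, 3, 6, 15), (NRT, 4400, 5, 10, 14), (NRT, 4400, 5, 11, 10), (NRT, 4400, 5, 6, 15), (SFO, 4400, 12, 10, 14), (SFO, 4400, 12, 11, 10), (SFO, 4400, 12, 6, 15), (SFO, 4400, 15, 10, 14), (SFO, 4400, 15, 11, 10), (SFO, 4400, 15, 6, 15), (SFO, 4400, 28, 10, 14), (SFO, 4400, 28, 11, 10), (SFO, 4400, 28, 6, 15), (SFO, 4400, 3, 10, 14), (SFO, 4400, 3, 11, 10), (SFO, 4400, 3, 6, 15), (SFO, 4400, 5, 10, 14), (SFO, 4400, 5, 11, 10), (SFO, 4400, 5, 6, 15)}.
Filtering on pid > hours leaves {(BOS, 4400, 12, 10, 14), (BOS, 4400, 12, 6, 15), (BOS, 4400, 3, 10, 14), (BOS, 4400, 3, 11, 10), (BOS, 4400, 3, 6, 15), (BOS, 4400, 5, 10, 14), (BOS, 4400, 5, 11, 10), (BOS, 4400, 5, 6, 15), (HND, 4400, 12, 10, 14), (HND, 4400, 12, 6, 15), (HND, 4400, 3, 10, 14), (HND, 4400, 3, 11, 10), (HND, 4400, 3, 6, 15), (HND, 4400, 5, 10, 14), (HND, 4400, 5, 11, 10), (HND, 4400, 5, 6, 15), (IAD, 4400, 12, 10, 14), (IAD, 4400, 12, 6, 15), (IAD, 4400, 3, 10, 14), (IAD, 4400, 3, 11, 10), (IAD, 4400, 3, 6, 15), (IAD, 4400, 5, 10, 14), (IAD, 4400, 5, 11, 10), (IAD, 4400, 5, 6, 15), (NRT, 4400, 12, 10, 14), (NRT, 4400, 12, 6, 15), (NRT, 4400, 3, 10, 14), (NRT, 4400, 3, 11, 10), (NRT, 4400, 3, 6, 15), (NRT, 4400, 5, 10, 14), (NRT, 4400, 5, 11, 10), (NRT, 4400, 5, 6, 15), (SFO, 4400, 12, 10, 14), (SFO, 4400, 12, 6, 15), (SFO, 4400, 3, 10, 14), (SFO, 4400, 3, 11, 10), (SFO, 4400, 3, 6, 15), (SFO, 4400, 5, 10, 14), (SFO, 4400, 5, 11, 10), (SFO, 4400, 5, 6, 15)}.
Filtering on hours <= fno leaves {(BOS, 4400, 3, 10, 14), (BOS, 4400, 3, 11, 10), (BOS, 4400, 3, 6, 15), (BOS, 4400, 5, 10, 14), (BOS, 4400, 5, 11, 10), (BOS, 4400, 5, 6, 15), (HND, 4400, 3, 10, 14), (HND, 4400, 3, 11, 10), (HND, 4400, 3, 6, 15), (HND, 4400, 5, 10, 14), (HND, 4400, 5, 11, 10), (HND, 4400, 5, 6, 15), (IAD, 4400, 3, 10, 14), (IAD, 4400, 3, 11, 10), (IAD, 4400, 3, 6, 15), (IAD, 4400, 5, 10, 14), (IAD, 4400, 5, 11, 10), (IAD, 4400, 5, 6, 15), (NRT, 4400, 3, 10, 14), (NRT, 4400, 3, 11, 10), (NRT, 4400, 3, 6, 15), (NRT, 4400, 5, 10, 14), (NRT, 4400, 5, 11, 10), (NRT, 4400, 5, 6, 15), (SFO, 4400, 3, 10, 14), (SFO, 4400, 3, 11, 10), (SFO, 4400, 3, 6, 15), (SFO, 4400, 5, 10, 14), (SFO, 4400, 5, 11, 10), (SFO, 4400, 5, 6, 15)}.
π[dist, pid]: project onto (dist, pid) (27 duplicate(s) eliminated) → {(4400, 10), (4400, 14), (4400, 15)}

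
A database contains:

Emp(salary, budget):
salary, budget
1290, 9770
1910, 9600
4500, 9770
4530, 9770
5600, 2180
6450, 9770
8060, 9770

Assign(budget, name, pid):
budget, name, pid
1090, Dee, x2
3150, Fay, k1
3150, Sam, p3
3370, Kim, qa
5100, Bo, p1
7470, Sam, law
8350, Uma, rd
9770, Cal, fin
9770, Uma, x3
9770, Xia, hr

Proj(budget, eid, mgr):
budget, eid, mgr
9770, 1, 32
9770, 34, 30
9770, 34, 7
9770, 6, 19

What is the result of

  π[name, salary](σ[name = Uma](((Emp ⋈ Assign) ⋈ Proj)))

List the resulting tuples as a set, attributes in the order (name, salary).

Emp ⋈ Assign (natural join on budget): {(1290, 9770, Cal, fin), (1290, 9770, Uma, x3), (1290, 9770, Xia, hr), (4500, 9770, Cal, fin), (4500, 9770, Uma, x3), (4500, 9770, Xia, hr), (4530, 9770, Cal, fin), (4530, 9770, Uma, x3), (4530, 9770, Xia, hr), (6450, 9770, Cal, fin), (6450, 9770, Uma, x3), (6450, 9770, Xia, hr), (8060, 9770, Cal, fin), (8060, 9770, Uma, x3), (8060, 9770, Xia, hr)}
(Emp ⋈ Assign) ⋈ Proj (natural join on budget): {(1290, 9770, Cal, fin, 1, 32), (1290, 9770, Cal, fin, 34, 30), (1290, 9770, Cal, fin, 34, 7), (1290, 9770, Cal, fin, 6, 19), (1290, 9770, Uma, x3, 1, 32), (1290, 9770, Uma, x3, 34, 30), (1290, 9770, Uma, x3, 34, 7), (1290, 9770, Uma, x3, 6, 19), (1290, 9770, Xia, hr, 1, 32), (1290, 9770, Xia, hr, 34, 30), (1290, 9770, Xia, hr, 34, 7), (1290, 9770, Xia, hr, 6, 19), (4500, 9770, Cal, fin, 1, 32), (4500, 9770, Cal, fin, 34, 30), (4500, 9770, Cal, fin, 34, 7), (4500, 9770, Cal, fin, 6, 19), (4500, 9770, Uma, x3, 1, 32), (4500, 9770, Uma, x3, 34, 30), (4500, 9770, Uma, x3, 34, 7), (4500, 9770, Uma, x3, 6, 19), (4500, 9770, Xia, hr, 1, 32), (4500, 9770, Xia, hr, 34, 30), (4500, 9770, Xia, hr, 34, 7), (4500, 9770, Xia, hr, 6, 19), (4530, 9770, Cal, fin, 1, 32), (4530, 9770, Cal, fin, 34, 30), (4530, 9770, Cal, fin, 34, 7), (4530, 9770, Cal, fin, 6, 19), (4530, 9770, Uma, x3, 1, 32), (4530, 9770, Uma, x3, 34, 30), (4530, 9770, Uma, x3, 34, 7), (4530, 9770, Uma, x3, 6, 19), (4530, 9770, Xia, hr, 1, 32), (4530, 9770, Xia, hr, 34, 30), (4530, 9770, Xia, hr, 34, 7), (4530, 9770, Xia, hr, 6, 19), (6450, 9770, Cal, fin, 1, 32), (6450, 9770, Cal, fin, 34, 30), (6450, 9770, Cal, fin, 34, 7), (6450, 9770, Cal, fin, 6, 19), (6450, 9770, Uma, x3, 1, 32), (6450, 9770, Uma, x3, 34, 30), (6450, 9770, Uma, x3, 34, 7), (6450, 9770, Uma, x3, 6, 19), (6450, 9770, Xia, hr, 1, 32), (6450, 9770, Xia, hr, 34, 30), (6450, 9770, Xia, hr, 34, 7), (6450, 9770, Xia, hr, 6, 19), (8060, 9770, Cal, fin, 1, 32), (8060, 9770, Cal, fin, 34, 30), (8060, 9770, Cal, fin, 34, 7), (8060, 9770, Cal, fin, 6, 19), (8060, 9770, Uma, x3, 1, 32), (8060, 9770, Uma, x3, 34, 30), (8060, 9770, Uma, x3, 34, 7), (8060, 9770, Uma, x3, 6, 19), (8060, 9770, Xia, hr, 1, 32), (8060, 9770, Xia, hr, 34, 30), (8060, 9770, Xia, hr, 34, 7), (8060, 9770, Xia, hr, 6, 19)}
Filtering on name = Uma leaves {(1290, 9770, Uma, x3, 1, 32), (1290, 9770, Uma, x3, 34, 30), (1290, 9770, Uma, x3, 34, 7), (1290, 9770, Uma, x3, 6, 19), (4500, 9770, Uma, x3, 1, 32), (4500, 9770, Uma, x3, 34, 30), (4500, 9770, Uma, x3, 34, 7), (4500, 9770, Uma, x3, 6, 19), (4530, 9770, Uma, x3, 1, 32), (4530, 9770, Uma, x3, 34, 30), (4530, 9770, Uma, x3, 34, 7), (4530, 9770, Uma, x3, 6, 19), (6450, 9770, Uma, x3, 1, 32), (6450, 9770, Uma, x3, 34, 30), (6450, 9770, Uma, x3, 34, 7), (6450, 9770, Uma, x3, 6, 19), (8060, 9770, Uma, x3, 1, 32), (8060, 9770, Uma, x3, 34, 30), (8060, 9770, Uma, x3, 34, 7), (8060, 9770, Uma, x3, 6, 19)}.
Keep only column(s) name, salary (15 duplicate(s) eliminated): {(Uma, 1290), (Uma, 4500), (Uma, 4530), (Uma, 6450), (Uma, 8060)}

{(Uma, 1290), (Uma, 4500), (Uma, 4530), (Uma, 6450), (Uma, 8060)}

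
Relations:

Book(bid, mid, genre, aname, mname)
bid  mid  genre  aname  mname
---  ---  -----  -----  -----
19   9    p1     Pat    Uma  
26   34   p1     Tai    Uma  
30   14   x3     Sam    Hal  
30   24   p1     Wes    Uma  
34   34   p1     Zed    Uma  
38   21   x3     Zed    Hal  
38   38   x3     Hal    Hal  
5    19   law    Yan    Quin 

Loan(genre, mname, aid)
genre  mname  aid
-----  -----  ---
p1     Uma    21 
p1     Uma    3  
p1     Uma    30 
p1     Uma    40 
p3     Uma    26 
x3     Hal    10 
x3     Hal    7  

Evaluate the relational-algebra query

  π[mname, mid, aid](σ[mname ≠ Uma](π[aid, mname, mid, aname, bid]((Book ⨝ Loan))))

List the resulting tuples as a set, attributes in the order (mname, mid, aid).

Natural join on genre, mname: {(19, 9, p1, Pat, Uma, 21), (19, 9, p1, Pat, Uma, 3), (19, 9, p1, Pat, Uma, 30), (19, 9, p1, Pat, Uma, 40), (26, 34, p1, Tai, Uma, 21), (26, 34, p1, Tai, Uma, 3), (26, 34, p1, Tai, Uma, 30), (26, 34, p1, Tai, Uma, 40), (30, 14, x3, Sam, Hal, 10), (30, 14, x3, Sam, Hal, 7), (30, 24, p1, Wes, Uma, 21), (30, 24, p1, Wes, Uma, 3), (30, 24, p1, Wes, Uma, 30), (30, 24, p1, Wes, Uma, 40), (34, 34, p1, Zed, Uma, 21), (34, 34, p1, Zed, Uma, 3), (34, 34, p1, Zed, Uma, 30), (34, 34, p1, Zed, Uma, 40), (38, 21, x3, Zed, Hal, 10), (38, 21, x3, Zed, Hal, 7), (38, 38, x3, Hal, Hal, 10), (38, 38, x3, Hal, Hal, 7)}
π[aid, mname, mid, aname, bid]: project onto (aid, mname, mid, aname, bid) → {(10, Hal, 14, Sam, 30), (10, Hal, 21, Zed, 38), (10, Hal, 38, Hal, 38), (21, Uma, 24, Wes, 30), (21, Uma, 34, Tai, 26), (21, Uma, 34, Zed, 34), (21, Uma, 9, Pat, 19), (3, Uma, 24, Wes, 30), (3, Uma, 34, Tai, 26), (3, Uma, 34, Zed, 34), (3, Uma, 9, Pat, 19), (30, Uma, 24, Wes, 30), (30, Uma, 34, Tai, 26), (30, Uma, 34, Zed, 34), (30, Uma, 9, Pat, 19), (40, Uma, 24, Wes, 30), (40, Uma, 34, Tai, 26), (40, Uma, 34, Zed, 34), (40, Uma, 9, Pat, 19), (7, Hal, 14, Sam, 30), (7, Hal, 21, Zed, 38), (7, Hal, 38, Hal, 38)}
Filtering on mname ≠ Uma leaves {(10, Hal, 14, Sam, 30), (10, Hal, 21, Zed, 38), (10, Hal, 38, Hal, 38), (7, Hal, 14, Sam, 30), (7, Hal, 21, Zed, 38), (7, Hal, 38, Hal, 38)}.
π[mname, mid, aid]: project onto (mname, mid, aid) → {(Hal, 14, 10), (Hal, 14, 7), (Hal, 21, 10), (Hal, 21, 7), (Hal, 38, 10), (Hal, 38, 7)}

{(Hal, 14, 10), (Hal, 14, 7), (Hal, 21, 10), (Hal, 21, 7), (Hal, 38, 10), (Hal, 38, 7)}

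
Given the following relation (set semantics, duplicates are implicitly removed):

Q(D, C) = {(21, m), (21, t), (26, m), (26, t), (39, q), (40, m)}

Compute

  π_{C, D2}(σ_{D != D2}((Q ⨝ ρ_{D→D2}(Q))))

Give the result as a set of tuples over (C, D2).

{(m, 21), (m, 26), (m, 40), (t, 21), (t, 26)}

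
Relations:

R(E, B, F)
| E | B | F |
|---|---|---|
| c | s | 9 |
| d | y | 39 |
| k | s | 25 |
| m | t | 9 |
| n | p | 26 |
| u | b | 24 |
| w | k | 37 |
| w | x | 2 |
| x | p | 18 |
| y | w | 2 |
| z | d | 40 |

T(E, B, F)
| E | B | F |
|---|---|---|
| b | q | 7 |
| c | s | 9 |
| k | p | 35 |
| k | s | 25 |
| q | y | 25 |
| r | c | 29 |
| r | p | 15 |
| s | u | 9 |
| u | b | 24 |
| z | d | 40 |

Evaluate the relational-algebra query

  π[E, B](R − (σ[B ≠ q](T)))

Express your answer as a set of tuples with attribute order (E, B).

{(d, y), (m, t), (n, p), (w, k), (w, x), (x, p), (y, w)}

σ[B ≠ q]: keep tuples satisfying B ≠ q → {(c, s, 9), (k, p, 35), (k, s, 25), (q, y, 25), (r, c, 29), (r, p, 15), (s, u, 9), (u, b, 24), (z, d, 40)}
Difference: {(c, s, 9), (d, y, 39), (k, s, 25), (m, t, 9), (n, p, 26), (u, b, 24), (w, k, 37), (w, x, 2), (x, p, 18), (y, w, 2), (z, d, 40)} with {(c, s, 9), (k, p, 35), (k, s, 25), (q, y, 25), (r, c, 29), (r, p, 15), (s, u, 9), (u, b, 24), (z, d, 40)} → {(d, y, 39), (m, t, 9), (n, p, 26), (w, k, 37), (w, x, 2), (x, p, 18), (y, w, 2)}
Projecting to E, B: {(d, y), (m, t), (n, p), (w, k), (w, x), (x, p), (y, w)}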